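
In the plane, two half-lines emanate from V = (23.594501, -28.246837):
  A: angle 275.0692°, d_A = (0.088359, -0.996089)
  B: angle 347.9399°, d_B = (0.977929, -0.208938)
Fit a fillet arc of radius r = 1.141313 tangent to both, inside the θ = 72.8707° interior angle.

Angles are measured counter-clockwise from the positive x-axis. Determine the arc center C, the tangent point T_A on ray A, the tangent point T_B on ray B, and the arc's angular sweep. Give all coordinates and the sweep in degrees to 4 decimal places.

center=(24.8680,-29.6860) T_A=(23.7311,-29.7868) T_B=(25.1064,-28.5699) sweep=107.1293

bisector direction at 311.5046° = (0.662680,-0.748903)
center distance |VC| = r/sin(θ/2) = 1.141313/sin(36.4353°) = 1.921676
C = V + |VC|·bis = (24.8680,-29.6860)
T_A = V + ((C−V)·d_A)·d_A = V + 1.5460·d_A = (23.7311,-29.7868)
T_B = V + ((C−V)·d_B)·d_B = V + 1.5460·d_B = (25.1064,-28.5699)
sweep = 180° − θ = 107.1293°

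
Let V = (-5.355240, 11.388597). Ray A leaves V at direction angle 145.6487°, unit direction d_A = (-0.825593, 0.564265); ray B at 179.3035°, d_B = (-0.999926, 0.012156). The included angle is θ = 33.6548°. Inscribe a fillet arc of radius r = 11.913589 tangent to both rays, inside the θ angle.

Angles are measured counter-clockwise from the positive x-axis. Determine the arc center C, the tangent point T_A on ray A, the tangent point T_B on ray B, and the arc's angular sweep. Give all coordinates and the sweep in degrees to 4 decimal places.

bisector direction at 162.4761° = (-0.953591,0.301104)
center distance |VC| = r/sin(θ/2) = 11.913589/sin(16.8274°) = 41.153776
C = V + |VC|·bis = (-44.5991,23.7801)
T_A = V + ((C−V)·d_A)·d_A = V + 39.3916·d_A = (-37.8767,33.6159)
T_B = V + ((C−V)·d_B)·d_B = V + 39.3916·d_B = (-44.7439,11.8674)
sweep = 180° − θ = 146.3452°

center=(-44.5991,23.7801) T_A=(-37.8767,33.6159) T_B=(-44.7439,11.8674) sweep=146.3452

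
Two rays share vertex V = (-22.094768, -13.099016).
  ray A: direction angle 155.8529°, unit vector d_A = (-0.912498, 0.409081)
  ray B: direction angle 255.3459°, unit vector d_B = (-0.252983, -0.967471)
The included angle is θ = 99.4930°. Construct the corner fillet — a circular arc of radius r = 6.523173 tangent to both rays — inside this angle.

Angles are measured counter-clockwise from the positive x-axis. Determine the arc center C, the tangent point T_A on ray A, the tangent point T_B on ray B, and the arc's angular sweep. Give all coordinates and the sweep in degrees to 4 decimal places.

center=(-29.8030,-16.7921) T_A=(-27.1345,-10.8397) T_B=(-23.4920,-18.4423) sweep=80.5070

bisector direction at 205.5994° = (-0.901837,-0.432076)
center distance |VC| = r/sin(θ/2) = 6.523173/sin(49.7465°) = 8.547213
C = V + |VC|·bis = (-29.8030,-16.7921)
T_A = V + ((C−V)·d_A)·d_A = V + 5.5230·d_A = (-27.1345,-10.8397)
T_B = V + ((C−V)·d_B)·d_B = V + 5.5230·d_B = (-23.4920,-18.4423)
sweep = 180° − θ = 80.5070°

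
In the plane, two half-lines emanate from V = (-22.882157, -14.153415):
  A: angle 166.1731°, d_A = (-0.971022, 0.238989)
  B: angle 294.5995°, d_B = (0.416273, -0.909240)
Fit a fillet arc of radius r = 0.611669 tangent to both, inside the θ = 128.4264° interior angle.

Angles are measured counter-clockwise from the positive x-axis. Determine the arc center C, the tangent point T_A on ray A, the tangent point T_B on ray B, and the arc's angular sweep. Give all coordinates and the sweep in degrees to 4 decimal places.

bisector direction at 230.3863° = (-0.637608,-0.770361)
center distance |VC| = r/sin(θ/2) = 0.611669/sin(64.2132°) = 0.679316
C = V + |VC|·bis = (-23.3153,-14.6767)
T_A = V + ((C−V)·d_A)·d_A = V + 0.2955·d_A = (-23.1691,-14.0828)
T_B = V + ((C−V)·d_B)·d_B = V + 0.2955·d_B = (-22.7591,-14.4221)
sweep = 180° − θ = 51.5736°

center=(-23.3153,-14.6767) T_A=(-23.1691,-14.0828) T_B=(-22.7591,-14.4221) sweep=51.5736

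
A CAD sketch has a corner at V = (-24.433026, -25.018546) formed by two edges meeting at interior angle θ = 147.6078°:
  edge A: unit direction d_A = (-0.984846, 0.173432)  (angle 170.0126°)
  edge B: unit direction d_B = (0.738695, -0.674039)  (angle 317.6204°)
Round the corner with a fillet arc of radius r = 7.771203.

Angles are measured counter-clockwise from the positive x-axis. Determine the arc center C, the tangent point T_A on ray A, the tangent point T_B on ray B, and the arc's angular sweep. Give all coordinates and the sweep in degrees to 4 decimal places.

bisector direction at 243.8165° = (-0.441247,-0.897385)
center distance |VC| = r/sin(θ/2) = 7.771203/sin(73.8039°) = 8.092367
C = V + |VC|·bis = (-28.0038,-32.2805)
T_A = V + ((C−V)·d_A)·d_A = V + 2.2572·d_A = (-26.6560,-24.6271)
T_B = V + ((C−V)·d_B)·d_B = V + 2.2572·d_B = (-22.7657,-26.5400)
sweep = 180° − θ = 32.3922°

center=(-28.0038,-32.2805) T_A=(-26.6560,-24.6271) T_B=(-22.7657,-26.5400) sweep=32.3922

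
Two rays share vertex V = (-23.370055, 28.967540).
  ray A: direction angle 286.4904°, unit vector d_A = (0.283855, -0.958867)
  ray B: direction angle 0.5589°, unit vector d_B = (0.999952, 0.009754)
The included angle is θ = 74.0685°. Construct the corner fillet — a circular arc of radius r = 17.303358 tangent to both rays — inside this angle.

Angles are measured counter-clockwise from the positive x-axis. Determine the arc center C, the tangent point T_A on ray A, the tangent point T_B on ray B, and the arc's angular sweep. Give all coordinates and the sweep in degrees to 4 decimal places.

center=(-0.2686,11.8887) T_A=(-16.8602,6.9771) T_B=(-0.4374,29.1912) sweep=105.9315

bisector direction at 323.5247° = (0.804113,-0.594477)
center distance |VC| = r/sin(θ/2) = 17.303358/sin(37.0343°) = 28.729169
C = V + |VC|·bis = (-0.2686,11.8887)
T_A = V + ((C−V)·d_A)·d_A = V + 22.9338·d_A = (-16.8602,6.9771)
T_B = V + ((C−V)·d_B)·d_B = V + 22.9338·d_B = (-0.4374,29.1912)
sweep = 180° − θ = 105.9315°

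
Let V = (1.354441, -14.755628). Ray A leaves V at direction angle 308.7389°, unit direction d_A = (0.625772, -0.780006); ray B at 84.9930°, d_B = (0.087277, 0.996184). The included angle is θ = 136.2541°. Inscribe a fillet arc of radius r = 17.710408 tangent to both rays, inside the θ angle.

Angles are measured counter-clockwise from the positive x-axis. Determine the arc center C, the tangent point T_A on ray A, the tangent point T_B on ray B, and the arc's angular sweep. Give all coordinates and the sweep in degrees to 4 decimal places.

bisector direction at 16.8660° = (0.956986,0.290134)
center distance |VC| = r/sin(θ/2) = 17.710408/sin(68.1270°) = 19.084240
C = V + |VC|·bis = (19.6178,-9.2187)
T_A = V + ((C−V)·d_A)·d_A = V + 7.1098·d_A = (5.8036,-20.3013)
T_B = V + ((C−V)·d_B)·d_B = V + 7.1098·d_B = (1.9750,-7.6729)
sweep = 180° − θ = 43.7459°

center=(19.6178,-9.2187) T_A=(5.8036,-20.3013) T_B=(1.9750,-7.6729) sweep=43.7459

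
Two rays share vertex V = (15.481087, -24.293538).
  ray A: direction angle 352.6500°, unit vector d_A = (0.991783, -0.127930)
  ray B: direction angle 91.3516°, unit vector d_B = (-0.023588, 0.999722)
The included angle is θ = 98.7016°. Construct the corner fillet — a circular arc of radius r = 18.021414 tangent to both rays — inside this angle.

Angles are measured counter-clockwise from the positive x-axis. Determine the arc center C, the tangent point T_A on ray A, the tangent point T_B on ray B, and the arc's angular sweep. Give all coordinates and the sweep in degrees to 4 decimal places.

bisector direction at 42.0008° = (0.743135,0.669141)
center distance |VC| = r/sin(θ/2) = 18.021414/sin(49.3508°) = 23.752635
C = V + |VC|·bis = (33.1325,-8.3997)
T_A = V + ((C−V)·d_A)·d_A = V + 15.4731·d_A = (30.8270,-26.2730)
T_B = V + ((C−V)·d_B)·d_B = V + 15.4731·d_B = (15.1161,-8.8248)
sweep = 180° − θ = 81.2984°

center=(33.1325,-8.3997) T_A=(30.8270,-26.2730) T_B=(15.1161,-8.8248) sweep=81.2984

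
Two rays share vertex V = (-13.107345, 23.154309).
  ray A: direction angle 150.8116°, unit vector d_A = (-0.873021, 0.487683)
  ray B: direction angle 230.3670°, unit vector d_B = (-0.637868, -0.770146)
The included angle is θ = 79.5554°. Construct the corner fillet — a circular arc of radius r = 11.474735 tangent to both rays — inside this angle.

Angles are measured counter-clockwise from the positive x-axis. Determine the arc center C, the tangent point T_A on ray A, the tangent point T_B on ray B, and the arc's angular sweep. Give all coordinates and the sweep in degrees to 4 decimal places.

bisector direction at 190.5893° = (-0.982970,-0.183768)
center distance |VC| = r/sin(θ/2) = 11.474735/sin(39.7777°) = 17.934580
C = V + |VC|·bis = (-30.7365,19.8585)
T_A = V + ((C−V)·d_A)·d_A = V + 13.7833·d_A = (-25.1405,29.8762)
T_B = V + ((C−V)·d_B)·d_B = V + 13.7833·d_B = (-21.8993,12.5391)
sweep = 180° − θ = 100.4446°

center=(-30.7365,19.8585) T_A=(-25.1405,29.8762) T_B=(-21.8993,12.5391) sweep=100.4446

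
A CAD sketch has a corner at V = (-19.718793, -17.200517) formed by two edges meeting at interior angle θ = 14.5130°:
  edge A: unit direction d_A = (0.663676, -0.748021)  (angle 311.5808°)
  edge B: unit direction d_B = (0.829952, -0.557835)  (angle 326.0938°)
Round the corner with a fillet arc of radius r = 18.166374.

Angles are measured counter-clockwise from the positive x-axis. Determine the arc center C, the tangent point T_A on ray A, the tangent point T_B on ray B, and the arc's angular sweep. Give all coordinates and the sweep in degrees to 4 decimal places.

bisector direction at 318.8373° = (0.752844,-0.658199)
center distance |VC| = r/sin(θ/2) = 18.166374/sin(7.2565°) = 143.822003
C = V + |VC|·bis = (88.5567,-111.8641)
T_A = V + ((C−V)·d_A)·d_A = V + 142.6701·d_A = (74.9679,-123.9207)
T_B = V + ((C−V)·d_B)·d_B = V + 142.6701·d_B = (98.6905,-96.7869)
sweep = 180° − θ = 165.4870°

center=(88.5567,-111.8641) T_A=(74.9679,-123.9207) T_B=(98.6905,-96.7869) sweep=165.4870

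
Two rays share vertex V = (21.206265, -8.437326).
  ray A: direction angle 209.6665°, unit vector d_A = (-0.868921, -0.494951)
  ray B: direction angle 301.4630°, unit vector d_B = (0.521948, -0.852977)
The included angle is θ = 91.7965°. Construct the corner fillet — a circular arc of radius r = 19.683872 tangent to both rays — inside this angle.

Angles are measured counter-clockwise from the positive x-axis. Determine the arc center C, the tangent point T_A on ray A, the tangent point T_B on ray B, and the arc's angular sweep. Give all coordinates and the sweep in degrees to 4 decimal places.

bisector direction at 255.5647° = (-0.249286,-0.968430)
center distance |VC| = r/sin(θ/2) = 19.683872/sin(45.8982°) = 27.410853
C = V + |VC|·bis = (14.3731,-34.9828)
T_A = V + ((C−V)·d_A)·d_A = V + 19.0762·d_A = (4.6306,-17.8791)
T_B = V + ((C−V)·d_B)·d_B = V + 19.0762·d_B = (31.1630,-24.7089)
sweep = 180° − θ = 88.2035°

center=(14.3731,-34.9828) T_A=(4.6306,-17.8791) T_B=(31.1630,-24.7089) sweep=88.2035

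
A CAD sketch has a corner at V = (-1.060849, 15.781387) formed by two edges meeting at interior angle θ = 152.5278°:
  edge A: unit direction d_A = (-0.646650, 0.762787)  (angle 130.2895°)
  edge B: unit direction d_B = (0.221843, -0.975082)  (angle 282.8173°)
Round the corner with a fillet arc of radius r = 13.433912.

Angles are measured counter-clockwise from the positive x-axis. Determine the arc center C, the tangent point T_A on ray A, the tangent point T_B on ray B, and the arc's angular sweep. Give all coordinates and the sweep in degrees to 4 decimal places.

bisector direction at 206.5534° = (-0.894518,-0.447032)
center distance |VC| = r/sin(θ/2) = 13.433912/sin(76.2639°) = 13.829438
C = V + |VC|·bis = (-13.4315,9.5992)
T_A = V + ((C−V)·d_A)·d_A = V + 3.2838·d_A = (-3.1843,18.2862)
T_B = V + ((C−V)·d_B)·d_B = V + 3.2838·d_B = (-0.3324,12.5794)
sweep = 180° − θ = 27.4722°

center=(-13.4315,9.5992) T_A=(-3.1843,18.2862) T_B=(-0.3324,12.5794) sweep=27.4722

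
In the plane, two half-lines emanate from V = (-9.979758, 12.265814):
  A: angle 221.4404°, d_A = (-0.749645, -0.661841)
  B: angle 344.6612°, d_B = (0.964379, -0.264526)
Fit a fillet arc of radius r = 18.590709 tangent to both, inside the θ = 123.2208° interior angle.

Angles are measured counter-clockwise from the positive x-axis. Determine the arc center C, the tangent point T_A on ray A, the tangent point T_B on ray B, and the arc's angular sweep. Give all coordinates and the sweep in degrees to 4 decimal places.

bisector direction at 283.0508° = (0.225815,-0.974170)
center distance |VC| = r/sin(θ/2) = 18.590709/sin(61.6104°) = 21.132172
C = V + |VC|·bis = (-5.2078,-8.3205)
T_A = V + ((C−V)·d_A)·d_A = V + 10.0476·d_A = (-17.5119,5.6159)
T_B = V + ((C−V)·d_B)·d_B = V + 10.0476·d_B = (-0.2901,9.6080)
sweep = 180° − θ = 56.7792°

center=(-5.2078,-8.3205) T_A=(-17.5119,5.6159) T_B=(-0.2901,9.6080) sweep=56.7792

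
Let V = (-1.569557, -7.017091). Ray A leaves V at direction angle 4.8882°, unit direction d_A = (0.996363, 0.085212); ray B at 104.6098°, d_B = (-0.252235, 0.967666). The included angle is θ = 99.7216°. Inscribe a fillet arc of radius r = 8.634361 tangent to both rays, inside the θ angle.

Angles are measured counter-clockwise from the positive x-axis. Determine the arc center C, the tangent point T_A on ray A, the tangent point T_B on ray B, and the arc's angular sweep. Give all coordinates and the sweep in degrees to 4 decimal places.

center=(4.9491,2.2063) T_A=(5.6849,-6.3967) T_B=(-3.4061,0.0284) sweep=80.2784

bisector direction at 54.7490° = (0.577159,0.816631)
center distance |VC| = r/sin(θ/2) = 8.634361/sin(49.8608°) = 11.294416
C = V + |VC|·bis = (4.9491,2.2063)
T_A = V + ((C−V)·d_A)·d_A = V + 7.2809·d_A = (5.6849,-6.3967)
T_B = V + ((C−V)·d_B)·d_B = V + 7.2809·d_B = (-3.4061,0.0284)
sweep = 180° − θ = 80.2784°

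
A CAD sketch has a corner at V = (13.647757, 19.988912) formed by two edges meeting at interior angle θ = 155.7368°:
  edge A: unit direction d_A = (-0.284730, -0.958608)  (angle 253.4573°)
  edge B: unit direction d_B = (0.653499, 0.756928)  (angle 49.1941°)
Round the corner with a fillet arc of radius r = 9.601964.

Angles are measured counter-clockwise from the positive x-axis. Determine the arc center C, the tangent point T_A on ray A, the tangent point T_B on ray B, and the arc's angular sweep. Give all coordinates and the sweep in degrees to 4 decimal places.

center=(22.2646,15.2764) T_A=(13.0601,18.0103) T_B=(14.9966,21.5512) sweep=24.2632

bisector direction at 331.3257° = (0.877361,-0.479830)
center distance |VC| = r/sin(θ/2) = 9.601964/sin(77.8684°) = 9.821298
C = V + |VC|·bis = (22.2646,15.2764)
T_A = V + ((C−V)·d_A)·d_A = V + 2.0640·d_A = (13.0601,18.0103)
T_B = V + ((C−V)·d_B)·d_B = V + 2.0640·d_B = (14.9966,21.5512)
sweep = 180° − θ = 24.2632°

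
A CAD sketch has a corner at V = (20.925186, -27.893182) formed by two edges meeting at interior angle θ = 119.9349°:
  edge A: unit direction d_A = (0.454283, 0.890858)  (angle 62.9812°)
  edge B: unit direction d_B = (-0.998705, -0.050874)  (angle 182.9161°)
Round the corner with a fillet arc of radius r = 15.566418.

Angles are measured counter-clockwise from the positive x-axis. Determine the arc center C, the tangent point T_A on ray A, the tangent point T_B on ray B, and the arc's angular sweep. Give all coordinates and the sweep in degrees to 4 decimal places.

bisector direction at 122.9486° = (-0.543887,0.839158)
center distance |VC| = r/sin(θ/2) = 15.566418/sin(59.9674°) = 17.980452
C = V + |VC|·bis = (11.1458,-12.8047)
T_A = V + ((C−V)·d_A)·d_A = V + 8.9991·d_A = (25.0133,-19.8763)
T_B = V + ((C−V)·d_B)·d_B = V + 8.9991·d_B = (11.9378,-28.3510)
sweep = 180° − θ = 60.0651°

center=(11.1458,-12.8047) T_A=(25.0133,-19.8763) T_B=(11.9378,-28.3510) sweep=60.0651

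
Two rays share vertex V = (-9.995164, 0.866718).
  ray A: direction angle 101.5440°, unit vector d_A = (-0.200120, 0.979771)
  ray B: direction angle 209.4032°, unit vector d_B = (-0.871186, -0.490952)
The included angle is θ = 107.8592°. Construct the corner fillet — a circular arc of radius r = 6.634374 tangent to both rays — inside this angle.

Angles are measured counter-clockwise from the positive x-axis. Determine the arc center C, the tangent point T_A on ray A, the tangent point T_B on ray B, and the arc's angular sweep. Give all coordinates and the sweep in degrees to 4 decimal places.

center=(-17.4624,4.2739) T_A=(-10.9623,5.6016) T_B=(-14.2053,-1.5059) sweep=72.1408

bisector direction at 155.4736° = (-0.909770,0.415112)
center distance |VC| = r/sin(θ/2) = 6.634374/sin(53.9296°) = 8.207871
C = V + |VC|·bis = (-17.4624,4.2739)
T_A = V + ((C−V)·d_A)·d_A = V + 4.8326·d_A = (-10.9623,5.6016)
T_B = V + ((C−V)·d_B)·d_B = V + 4.8326·d_B = (-14.2053,-1.5059)
sweep = 180° − θ = 72.1408°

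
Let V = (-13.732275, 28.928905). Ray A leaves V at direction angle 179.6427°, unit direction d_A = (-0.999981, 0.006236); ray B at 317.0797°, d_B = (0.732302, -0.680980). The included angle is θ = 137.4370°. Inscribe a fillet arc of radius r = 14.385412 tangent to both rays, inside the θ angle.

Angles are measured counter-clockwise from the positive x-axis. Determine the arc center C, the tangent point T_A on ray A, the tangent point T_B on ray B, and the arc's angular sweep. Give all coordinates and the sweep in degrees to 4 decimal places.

center=(-19.4252,14.5787) T_A=(-19.3355,28.9638) T_B=(-9.6290,25.1132) sweep=42.5630

bisector direction at 248.3612° = (-0.368754,-0.929527)
center distance |VC| = r/sin(θ/2) = 14.385412/sin(68.7185°) = 15.438164
C = V + |VC|·bis = (-19.4252,14.5787)
T_A = V + ((C−V)·d_A)·d_A = V + 5.6033·d_A = (-19.3355,28.9638)
T_B = V + ((C−V)·d_B)·d_B = V + 5.6033·d_B = (-9.6290,25.1132)
sweep = 180° − θ = 42.5630°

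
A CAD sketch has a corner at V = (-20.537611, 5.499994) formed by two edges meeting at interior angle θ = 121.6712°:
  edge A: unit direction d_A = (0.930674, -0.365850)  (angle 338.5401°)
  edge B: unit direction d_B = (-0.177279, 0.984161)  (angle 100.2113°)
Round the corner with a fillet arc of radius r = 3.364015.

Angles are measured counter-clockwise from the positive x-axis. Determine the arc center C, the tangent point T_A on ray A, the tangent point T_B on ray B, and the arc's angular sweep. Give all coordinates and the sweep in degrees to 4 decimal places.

bisector direction at 39.3757° = (0.773003,0.634403)
center distance |VC| = r/sin(θ/2) = 3.364015/sin(60.8356°) = 3.852403
C = V + |VC|·bis = (-17.5597,7.9440)
T_A = V + ((C−V)·d_A)·d_A = V + 1.8773·d_A = (-18.7904,4.8132)
T_B = V + ((C−V)·d_B)·d_B = V + 1.8773·d_B = (-20.8704,7.3476)
sweep = 180° − θ = 58.3288°

center=(-17.5597,7.9440) T_A=(-18.7904,4.8132) T_B=(-20.8704,7.3476) sweep=58.3288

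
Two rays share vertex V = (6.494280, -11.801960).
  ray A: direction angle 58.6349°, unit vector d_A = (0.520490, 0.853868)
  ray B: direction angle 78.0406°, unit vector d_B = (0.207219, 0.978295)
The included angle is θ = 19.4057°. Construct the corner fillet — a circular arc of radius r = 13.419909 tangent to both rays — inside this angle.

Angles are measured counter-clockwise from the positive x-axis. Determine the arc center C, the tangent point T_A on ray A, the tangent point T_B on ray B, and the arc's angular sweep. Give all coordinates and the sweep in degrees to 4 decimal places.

center=(35.8867,62.1998) T_A=(47.3455,55.2149) T_B=(22.7581,64.9807) sweep=160.5943

bisector direction at 68.3378° = (0.369135,0.929376)
center distance |VC| = r/sin(θ/2) = 13.419909/sin(9.7028°) = 79.625226
C = V + |VC|·bis = (35.8867,62.1998)
T_A = V + ((C−V)·d_A)·d_A = V + 78.4862·d_A = (47.3455,55.2149)
T_B = V + ((C−V)·d_B)·d_B = V + 78.4862·d_B = (22.7581,64.9807)
sweep = 180° − θ = 160.5943°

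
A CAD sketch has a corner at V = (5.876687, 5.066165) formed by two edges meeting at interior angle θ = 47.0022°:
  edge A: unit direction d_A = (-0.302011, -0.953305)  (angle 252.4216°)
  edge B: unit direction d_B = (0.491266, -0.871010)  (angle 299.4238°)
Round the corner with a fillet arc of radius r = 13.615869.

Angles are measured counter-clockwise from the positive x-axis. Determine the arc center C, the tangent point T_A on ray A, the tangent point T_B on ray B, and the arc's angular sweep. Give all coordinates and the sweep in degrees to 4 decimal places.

center=(9.4000,-28.8965) T_A=(-3.5801,-24.7844) T_B=(21.2595,-22.2075) sweep=132.9978

bisector direction at 275.9227° = (0.103187,-0.994662)
center distance |VC| = r/sin(θ/2) = 13.615869/sin(23.5011°) = 34.144952
C = V + |VC|·bis = (9.4000,-28.8965)
T_A = V + ((C−V)·d_A)·d_A = V + 31.3127·d_A = (-3.5801,-24.7844)
T_B = V + ((C−V)·d_B)·d_B = V + 31.3127·d_B = (21.2595,-22.2075)
sweep = 180° − θ = 132.9978°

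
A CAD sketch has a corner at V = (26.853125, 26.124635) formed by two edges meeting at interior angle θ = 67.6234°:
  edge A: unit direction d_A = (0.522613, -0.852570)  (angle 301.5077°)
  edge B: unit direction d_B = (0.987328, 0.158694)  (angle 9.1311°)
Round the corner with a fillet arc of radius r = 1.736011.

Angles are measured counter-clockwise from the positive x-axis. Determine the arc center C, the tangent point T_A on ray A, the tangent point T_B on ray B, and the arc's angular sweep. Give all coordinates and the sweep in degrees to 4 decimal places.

center=(29.6878,24.8220) T_A=(28.2078,23.9147) T_B=(29.4124,26.5360) sweep=112.3766

bisector direction at 335.3194° = (0.908650,-0.417559)
center distance |VC| = r/sin(θ/2) = 1.736011/sin(33.8117°) = 3.119711
C = V + |VC|·bis = (29.6878,24.8220)
T_A = V + ((C−V)·d_A)·d_A = V + 2.5921·d_A = (28.2078,23.9147)
T_B = V + ((C−V)·d_B)·d_B = V + 2.5921·d_B = (29.4124,26.5360)
sweep = 180° − θ = 112.3766°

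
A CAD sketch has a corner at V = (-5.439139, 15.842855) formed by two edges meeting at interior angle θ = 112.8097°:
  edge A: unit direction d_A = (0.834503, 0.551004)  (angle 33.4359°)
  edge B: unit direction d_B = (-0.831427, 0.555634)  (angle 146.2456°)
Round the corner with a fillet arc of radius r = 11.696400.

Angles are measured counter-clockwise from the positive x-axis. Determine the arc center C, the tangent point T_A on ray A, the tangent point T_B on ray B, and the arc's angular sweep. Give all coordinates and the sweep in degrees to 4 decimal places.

bisector direction at 89.8407° = (0.002779,0.999996)
center distance |VC| = r/sin(θ/2) = 11.696400/sin(56.4049°) = 14.041835
C = V + |VC|·bis = (-5.4001,29.8846)
T_A = V + ((C−V)·d_A)·d_A = V + 7.7696·d_A = (1.0446,20.1240)
T_B = V + ((C−V)·d_B)·d_B = V + 7.7696·d_B = (-11.8990,20.1599)
sweep = 180° − θ = 67.1903°

center=(-5.4001,29.8846) T_A=(1.0446,20.1240) T_B=(-11.8990,20.1599) sweep=67.1903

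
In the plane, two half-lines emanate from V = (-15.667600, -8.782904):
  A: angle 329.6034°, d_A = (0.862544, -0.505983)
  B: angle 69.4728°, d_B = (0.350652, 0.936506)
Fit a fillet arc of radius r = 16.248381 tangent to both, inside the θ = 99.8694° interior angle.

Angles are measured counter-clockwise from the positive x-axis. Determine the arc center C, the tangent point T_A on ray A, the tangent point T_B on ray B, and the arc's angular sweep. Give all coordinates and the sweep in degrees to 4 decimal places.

center=(4.3410,-1.6825) T_A=(-3.8804,-15.6975) T_B=(-10.8757,4.0150) sweep=80.1306

bisector direction at 19.5381° = (0.942419,0.334434)
center distance |VC| = r/sin(θ/2) = 16.248381/sin(49.9347°) = 21.231073
C = V + |VC|·bis = (4.3410,-1.6825)
T_A = V + ((C−V)·d_A)·d_A = V + 13.6656·d_A = (-3.8804,-15.6975)
T_B = V + ((C−V)·d_B)·d_B = V + 13.6656·d_B = (-10.8757,4.0150)
sweep = 180° − θ = 80.1306°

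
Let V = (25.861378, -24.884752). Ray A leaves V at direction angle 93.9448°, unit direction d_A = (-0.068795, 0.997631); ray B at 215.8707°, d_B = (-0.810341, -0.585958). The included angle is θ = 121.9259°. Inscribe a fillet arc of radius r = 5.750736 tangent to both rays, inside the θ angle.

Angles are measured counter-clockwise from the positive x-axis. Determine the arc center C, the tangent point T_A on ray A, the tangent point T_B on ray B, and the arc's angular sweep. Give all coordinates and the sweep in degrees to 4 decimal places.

center=(19.9046,-22.0954) T_A=(25.6417,-21.6998) T_B=(23.2743,-26.7555) sweep=58.0741

bisector direction at 154.9077° = (-0.905626,0.424077)
center distance |VC| = r/sin(θ/2) = 5.750736/sin(60.9629°) = 6.577486
C = V + |VC|·bis = (19.9046,-22.0954)
T_A = V + ((C−V)·d_A)·d_A = V + 3.1925·d_A = (25.6417,-21.6998)
T_B = V + ((C−V)·d_B)·d_B = V + 3.1925·d_B = (23.2743,-26.7555)
sweep = 180° − θ = 58.0741°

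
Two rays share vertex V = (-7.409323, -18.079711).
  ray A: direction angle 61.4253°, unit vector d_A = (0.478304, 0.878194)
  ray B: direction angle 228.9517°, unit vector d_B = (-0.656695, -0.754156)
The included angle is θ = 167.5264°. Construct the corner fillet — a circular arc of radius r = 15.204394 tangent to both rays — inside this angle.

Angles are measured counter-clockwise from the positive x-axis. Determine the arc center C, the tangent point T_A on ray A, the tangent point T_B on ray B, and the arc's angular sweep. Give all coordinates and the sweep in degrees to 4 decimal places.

center=(-19.9670,-9.3482) T_A=(-6.6146,-16.6205) T_B=(-8.5005,-19.3328) sweep=12.4736

bisector direction at 145.1885° = (-0.821035,0.570878)
center distance |VC| = r/sin(θ/2) = 15.204394/sin(83.7632°) = 15.294919
C = V + |VC|·bis = (-19.9670,-9.3482)
T_A = V + ((C−V)·d_A)·d_A = V + 1.6616·d_A = (-6.6146,-16.6205)
T_B = V + ((C−V)·d_B)·d_B = V + 1.6616·d_B = (-8.5005,-19.3328)
sweep = 180° − θ = 12.4736°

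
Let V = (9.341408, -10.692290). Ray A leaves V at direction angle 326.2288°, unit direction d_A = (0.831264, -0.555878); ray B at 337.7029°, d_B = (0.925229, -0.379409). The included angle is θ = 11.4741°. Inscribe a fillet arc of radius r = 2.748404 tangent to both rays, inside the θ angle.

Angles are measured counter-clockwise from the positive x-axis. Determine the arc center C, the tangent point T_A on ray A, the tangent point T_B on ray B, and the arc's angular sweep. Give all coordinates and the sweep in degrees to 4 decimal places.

bisector direction at 331.9658° = (0.882668,-0.469998)
center distance |VC| = r/sin(θ/2) = 2.748404/sin(5.7370°) = 27.494164
C = V + |VC|·bis = (33.6096,-23.6145)
T_A = V + ((C−V)·d_A)·d_A = V + 27.3564·d_A = (32.0818,-25.8991)
T_B = V + ((C−V)·d_B)·d_B = V + 27.3564·d_B = (34.6524,-21.0716)
sweep = 180° − θ = 168.5259°

center=(33.6096,-23.6145) T_A=(32.0818,-25.8991) T_B=(34.6524,-21.0716) sweep=168.5259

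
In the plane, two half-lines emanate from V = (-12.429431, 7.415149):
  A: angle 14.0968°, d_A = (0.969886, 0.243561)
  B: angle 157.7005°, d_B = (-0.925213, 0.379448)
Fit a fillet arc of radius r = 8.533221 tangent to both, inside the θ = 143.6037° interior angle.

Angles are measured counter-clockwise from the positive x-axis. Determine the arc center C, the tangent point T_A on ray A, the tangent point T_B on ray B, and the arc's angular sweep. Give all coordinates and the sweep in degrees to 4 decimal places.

bisector direction at 85.8987° = (0.071521,0.997439)
center distance |VC| = r/sin(θ/2) = 8.533221/sin(71.8019°) = 8.982507
C = V + |VC|·bis = (-11.7870,16.3747)
T_A = V + ((C−V)·d_A)·d_A = V + 2.8053·d_A = (-9.7086,8.0984)
T_B = V + ((C−V)·d_B)·d_B = V + 2.8053·d_B = (-15.0249,8.4796)
sweep = 180° − θ = 36.3963°

center=(-11.7870,16.3747) T_A=(-9.7086,8.0984) T_B=(-15.0249,8.4796) sweep=36.3963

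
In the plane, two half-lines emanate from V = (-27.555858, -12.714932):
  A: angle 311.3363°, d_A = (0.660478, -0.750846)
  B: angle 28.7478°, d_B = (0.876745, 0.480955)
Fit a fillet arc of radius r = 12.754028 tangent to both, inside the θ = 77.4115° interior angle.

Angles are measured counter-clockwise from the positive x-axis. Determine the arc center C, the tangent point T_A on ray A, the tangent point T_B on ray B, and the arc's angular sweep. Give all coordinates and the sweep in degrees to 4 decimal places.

bisector direction at 350.0421° = (0.984935,-0.172925)
center distance |VC| = r/sin(θ/2) = 12.754028/sin(38.7058°) = 20.395970
C = V + |VC|·bis = (-7.4672,-16.2419)
T_A = V + ((C−V)·d_A)·d_A = V + 15.9164·d_A = (-17.0435,-24.6657)
T_B = V + ((C−V)·d_B)·d_B = V + 15.9164·d_B = (-13.6013,-5.0599)
sweep = 180° − θ = 102.5885°

center=(-7.4672,-16.2419) T_A=(-17.0435,-24.6657) T_B=(-13.6013,-5.0599) sweep=102.5885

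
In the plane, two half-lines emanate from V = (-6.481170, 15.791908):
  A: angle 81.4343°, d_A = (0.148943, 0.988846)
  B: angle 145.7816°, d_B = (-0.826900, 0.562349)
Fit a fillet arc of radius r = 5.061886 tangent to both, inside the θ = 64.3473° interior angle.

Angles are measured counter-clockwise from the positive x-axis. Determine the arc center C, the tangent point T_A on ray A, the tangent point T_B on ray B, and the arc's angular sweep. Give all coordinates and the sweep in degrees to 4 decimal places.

center=(-10.2881,24.5024) T_A=(-5.2827,23.7485) T_B=(-13.1347,20.3168) sweep=115.6527

bisector direction at 113.6079° = (-0.400476,0.916307)
center distance |VC| = r/sin(θ/2) = 5.061886/sin(32.1737°) = 9.506120
C = V + |VC|·bis = (-10.2881,24.5024)
T_A = V + ((C−V)·d_A)·d_A = V + 8.0463·d_A = (-5.2827,23.7485)
T_B = V + ((C−V)·d_B)·d_B = V + 8.0463·d_B = (-13.1347,20.3168)
sweep = 180° − θ = 115.6527°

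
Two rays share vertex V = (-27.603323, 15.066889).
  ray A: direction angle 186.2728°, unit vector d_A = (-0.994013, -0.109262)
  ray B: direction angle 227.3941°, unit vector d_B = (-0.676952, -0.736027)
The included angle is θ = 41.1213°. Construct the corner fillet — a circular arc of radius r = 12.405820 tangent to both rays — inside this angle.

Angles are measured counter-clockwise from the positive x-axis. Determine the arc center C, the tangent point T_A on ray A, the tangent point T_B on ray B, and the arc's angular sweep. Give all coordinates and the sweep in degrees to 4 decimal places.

center=(-59.1239,-0.8784) T_A=(-60.4794,11.4531) T_B=(-49.9929,-9.2766) sweep=138.8787

bisector direction at 206.8334° = (-0.892322,-0.451399)
center distance |VC| = r/sin(θ/2) = 12.405820/sin(20.5606°) = 35.324220
C = V + |VC|·bis = (-59.1239,-0.8784)
T_A = V + ((C−V)·d_A)·d_A = V + 33.0741·d_A = (-60.4794,11.4531)
T_B = V + ((C−V)·d_B)·d_B = V + 33.0741·d_B = (-49.9929,-9.2766)
sweep = 180° − θ = 138.8787°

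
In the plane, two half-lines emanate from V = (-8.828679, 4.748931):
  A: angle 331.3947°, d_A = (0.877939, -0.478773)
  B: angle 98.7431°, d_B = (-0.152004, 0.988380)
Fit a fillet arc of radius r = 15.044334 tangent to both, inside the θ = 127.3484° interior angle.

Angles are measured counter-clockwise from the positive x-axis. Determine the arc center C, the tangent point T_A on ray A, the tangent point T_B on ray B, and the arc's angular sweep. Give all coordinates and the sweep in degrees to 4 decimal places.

center=(4.9093,14.3930) T_A=(-2.2935,1.1850) T_B=(-9.9602,12.1062) sweep=52.6516

bisector direction at 35.0689° = (0.818462,0.574561)
center distance |VC| = r/sin(θ/2) = 15.044334/sin(63.6742°) = 16.785178
C = V + |VC|·bis = (4.9093,14.3930)
T_A = V + ((C−V)·d_A)·d_A = V + 7.4438·d_A = (-2.2935,1.1850)
T_B = V + ((C−V)·d_B)·d_B = V + 7.4438·d_B = (-9.9602,12.1062)
sweep = 180° − θ = 52.6516°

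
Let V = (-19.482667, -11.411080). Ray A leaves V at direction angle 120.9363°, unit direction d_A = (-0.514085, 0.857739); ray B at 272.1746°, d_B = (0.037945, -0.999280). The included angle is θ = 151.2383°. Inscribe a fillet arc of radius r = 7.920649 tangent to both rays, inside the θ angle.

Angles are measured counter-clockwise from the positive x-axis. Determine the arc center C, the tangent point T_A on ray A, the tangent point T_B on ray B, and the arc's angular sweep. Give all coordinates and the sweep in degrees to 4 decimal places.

center=(-27.3206,-13.7410) T_A=(-20.5267,-9.6691) T_B=(-19.4056,-13.4405) sweep=28.7617

bisector direction at 196.5555° = (-0.958544,-0.284943)
center distance |VC| = r/sin(θ/2) = 7.920649/sin(75.6192°) = 8.176861
C = V + |VC|·bis = (-27.3206,-13.7410)
T_A = V + ((C−V)·d_A)·d_A = V + 2.0309·d_A = (-20.5267,-9.6691)
T_B = V + ((C−V)·d_B)·d_B = V + 2.0309·d_B = (-19.4056,-13.4405)
sweep = 180° − θ = 28.7617°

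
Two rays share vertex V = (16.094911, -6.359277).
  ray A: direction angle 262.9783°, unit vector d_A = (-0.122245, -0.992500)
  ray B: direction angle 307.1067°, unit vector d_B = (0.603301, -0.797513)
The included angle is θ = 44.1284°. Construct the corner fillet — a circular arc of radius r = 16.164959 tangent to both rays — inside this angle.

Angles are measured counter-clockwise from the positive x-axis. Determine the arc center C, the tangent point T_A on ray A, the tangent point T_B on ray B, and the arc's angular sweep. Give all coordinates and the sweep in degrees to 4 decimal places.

bisector direction at 285.0425° = (0.259535,-0.965734)
center distance |VC| = r/sin(θ/2) = 16.164959/sin(22.0642°) = 43.032511
C = V + |VC|·bis = (27.2634,-47.9172)
T_A = V + ((C−V)·d_A)·d_A = V + 39.8810·d_A = (11.2197,-45.9411)
T_B = V + ((C−V)·d_B)·d_B = V + 39.8810·d_B = (40.1551,-38.1649)
sweep = 180° − θ = 135.8716°

center=(27.2634,-47.9172) T_A=(11.2197,-45.9411) T_B=(40.1551,-38.1649) sweep=135.8716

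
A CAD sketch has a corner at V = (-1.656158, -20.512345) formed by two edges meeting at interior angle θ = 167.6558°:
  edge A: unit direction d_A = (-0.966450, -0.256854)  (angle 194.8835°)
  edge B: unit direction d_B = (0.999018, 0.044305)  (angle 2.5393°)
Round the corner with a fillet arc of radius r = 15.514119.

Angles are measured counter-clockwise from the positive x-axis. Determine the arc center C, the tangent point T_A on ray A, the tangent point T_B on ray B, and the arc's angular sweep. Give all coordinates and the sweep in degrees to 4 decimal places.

bisector direction at 278.7114° = (0.151457,-0.988464)
center distance |VC| = r/sin(θ/2) = 15.514119/sin(83.8279°) = 15.604572
C = V + |VC|·bis = (0.7073,-35.9369)
T_A = V + ((C−V)·d_A)·d_A = V + 1.6777·d_A = (-3.2776,-20.9433)
T_B = V + ((C−V)·d_B)·d_B = V + 1.6777·d_B = (0.0199,-20.4380)
sweep = 180° − θ = 12.3442°

center=(0.7073,-35.9369) T_A=(-3.2776,-20.9433) T_B=(0.0199,-20.4380) sweep=12.3442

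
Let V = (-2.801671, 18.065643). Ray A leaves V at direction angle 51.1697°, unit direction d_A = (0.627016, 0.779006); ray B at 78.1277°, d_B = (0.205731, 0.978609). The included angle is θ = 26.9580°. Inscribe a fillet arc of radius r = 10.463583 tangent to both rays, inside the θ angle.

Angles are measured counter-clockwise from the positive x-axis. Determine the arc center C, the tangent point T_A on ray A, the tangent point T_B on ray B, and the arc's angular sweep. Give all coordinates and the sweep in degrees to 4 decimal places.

bisector direction at 64.6487° = (0.428167,0.903700)
center distance |VC| = r/sin(θ/2) = 10.463583/sin(13.4790°) = 44.890943
C = V + |VC|·bis = (16.4192,58.6336)
T_A = V + ((C−V)·d_A)·d_A = V + 43.6544·d_A = (24.5704,52.0727)
T_B = V + ((C−V)·d_B)·d_B = V + 43.6544·d_B = (6.1794,60.7863)
sweep = 180° − θ = 153.0420°

center=(16.4192,58.6336) T_A=(24.5704,52.0727) T_B=(6.1794,60.7863) sweep=153.0420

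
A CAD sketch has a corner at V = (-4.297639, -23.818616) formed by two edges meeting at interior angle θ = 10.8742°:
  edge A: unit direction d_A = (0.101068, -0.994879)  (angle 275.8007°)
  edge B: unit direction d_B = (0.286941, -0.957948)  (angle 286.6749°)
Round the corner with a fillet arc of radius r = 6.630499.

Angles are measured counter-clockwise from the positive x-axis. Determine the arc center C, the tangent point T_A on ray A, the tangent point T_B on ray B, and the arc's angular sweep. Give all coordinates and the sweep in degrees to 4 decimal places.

bisector direction at 281.2378° = (0.194881,-0.980827)
center distance |VC| = r/sin(θ/2) = 6.630499/sin(5.4371°) = 69.976712
C = V + |VC|·bis = (9.3395,-92.4537)
T_A = V + ((C−V)·d_A)·d_A = V + 69.6619·d_A = (2.7430,-93.1238)
T_B = V + ((C−V)·d_B)·d_B = V + 69.6619·d_B = (15.6912,-90.5511)
sweep = 180° − θ = 169.1258°

center=(9.3395,-92.4537) T_A=(2.7430,-93.1238) T_B=(15.6912,-90.5511) sweep=169.1258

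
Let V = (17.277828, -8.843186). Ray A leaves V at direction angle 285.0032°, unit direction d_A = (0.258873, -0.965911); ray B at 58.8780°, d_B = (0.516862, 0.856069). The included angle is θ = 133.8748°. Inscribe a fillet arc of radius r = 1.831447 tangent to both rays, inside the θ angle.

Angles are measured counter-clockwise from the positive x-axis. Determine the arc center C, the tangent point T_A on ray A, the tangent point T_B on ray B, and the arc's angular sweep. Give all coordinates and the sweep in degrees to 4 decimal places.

center=(19.2487,-9.1223) T_A=(17.4797,-9.5964) T_B=(17.6809,-8.1757) sweep=46.1252

bisector direction at 351.9406° = (0.990123,-0.140200)
center distance |VC| = r/sin(θ/2) = 1.831447/sin(66.9374°) = 1.990536
C = V + |VC|·bis = (19.2487,-9.1223)
T_A = V + ((C−V)·d_A)·d_A = V + 0.7798·d_A = (17.4797,-9.5964)
T_B = V + ((C−V)·d_B)·d_B = V + 0.7798·d_B = (17.6809,-8.1757)
sweep = 180° − θ = 46.1252°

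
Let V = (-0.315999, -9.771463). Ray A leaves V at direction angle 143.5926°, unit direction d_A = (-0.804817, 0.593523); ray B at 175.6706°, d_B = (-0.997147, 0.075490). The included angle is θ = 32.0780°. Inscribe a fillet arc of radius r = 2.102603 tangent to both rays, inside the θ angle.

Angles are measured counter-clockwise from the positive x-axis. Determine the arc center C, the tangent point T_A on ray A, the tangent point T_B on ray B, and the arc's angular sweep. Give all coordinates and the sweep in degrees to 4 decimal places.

center=(-7.4503,-7.1227) T_A=(-6.2023,-5.4305) T_B=(-7.6090,-9.2193) sweep=147.9220

bisector direction at 159.6316° = (-0.937474,0.348055)
center distance |VC| = r/sin(θ/2) = 2.102603/sin(16.0390°) = 7.610087
C = V + |VC|·bis = (-7.4503,-7.1227)
T_A = V + ((C−V)·d_A)·d_A = V + 7.3139·d_A = (-6.2023,-5.4305)
T_B = V + ((C−V)·d_B)·d_B = V + 7.3139·d_B = (-7.6090,-9.2193)
sweep = 180° − θ = 147.9220°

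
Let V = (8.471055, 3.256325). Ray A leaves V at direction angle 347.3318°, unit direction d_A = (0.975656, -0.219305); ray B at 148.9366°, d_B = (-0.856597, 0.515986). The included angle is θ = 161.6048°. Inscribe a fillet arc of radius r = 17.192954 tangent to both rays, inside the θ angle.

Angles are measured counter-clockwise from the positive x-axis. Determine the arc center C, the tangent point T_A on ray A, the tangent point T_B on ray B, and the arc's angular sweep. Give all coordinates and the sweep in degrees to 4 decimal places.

bisector direction at 68.1342° = (0.372434,0.928059)
center distance |VC| = r/sin(θ/2) = 17.192954/sin(80.8024°) = 17.416884
C = V + |VC|·bis = (14.9577,19.4202)
T_A = V + ((C−V)·d_A)·d_A = V + 2.7839·d_A = (11.1872,2.6458)
T_B = V + ((C−V)·d_B)·d_B = V + 2.7839·d_B = (6.0864,4.6928)
sweep = 180° − θ = 18.3952°

center=(14.9577,19.4202) T_A=(11.1872,2.6458) T_B=(6.0864,4.6928) sweep=18.3952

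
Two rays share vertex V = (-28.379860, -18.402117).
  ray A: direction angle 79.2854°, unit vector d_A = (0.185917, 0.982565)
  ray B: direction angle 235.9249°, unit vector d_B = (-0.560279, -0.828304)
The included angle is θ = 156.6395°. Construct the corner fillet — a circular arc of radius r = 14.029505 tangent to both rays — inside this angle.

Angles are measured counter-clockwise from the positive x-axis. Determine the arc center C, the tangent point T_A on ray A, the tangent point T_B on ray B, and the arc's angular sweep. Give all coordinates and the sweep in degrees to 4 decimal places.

center=(-41.6255,-12.9440) T_A=(-27.8406,-15.5524) T_B=(-30.0049,-20.8045) sweep=23.3605

bisector direction at 157.6052° = (-0.924580,0.380987)
center distance |VC| = r/sin(θ/2) = 14.029505/sin(78.3197°) = 14.326162
C = V + |VC|·bis = (-41.6255,-12.9440)
T_A = V + ((C−V)·d_A)·d_A = V + 2.9003·d_A = (-27.8406,-15.5524)
T_B = V + ((C−V)·d_B)·d_B = V + 2.9003·d_B = (-30.0049,-20.8045)
sweep = 180° − θ = 23.3605°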